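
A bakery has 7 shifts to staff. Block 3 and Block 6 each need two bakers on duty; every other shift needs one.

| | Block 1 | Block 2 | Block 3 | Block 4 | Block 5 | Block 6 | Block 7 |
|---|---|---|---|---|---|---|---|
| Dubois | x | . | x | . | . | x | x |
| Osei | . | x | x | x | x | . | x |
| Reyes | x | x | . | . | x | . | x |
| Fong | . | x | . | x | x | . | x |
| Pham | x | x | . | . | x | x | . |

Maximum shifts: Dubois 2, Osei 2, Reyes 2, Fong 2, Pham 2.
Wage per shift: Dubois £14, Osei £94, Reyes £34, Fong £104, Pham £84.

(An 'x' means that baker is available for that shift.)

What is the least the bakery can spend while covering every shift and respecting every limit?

£556

Block 3 can only be covered by Dubois and Osei, so that assignment is forced.
Block 6 can only be covered by Dubois and Pham, so that assignment is forced.
Picking the cheapest available baker for each shift independently would cost £396, but that ignores the shift limits.
An optimal schedule: Block 1→Reyes, Block 2→Reyes, Block 3→Dubois+Osei, Block 4→Osei, Block 5→Pham, Block 6→Dubois+Pham, Block 7→Fong.
Total: 34 + 34 + 14 + 94 + 94 + 84 + 14 + 84 + 104 = £556.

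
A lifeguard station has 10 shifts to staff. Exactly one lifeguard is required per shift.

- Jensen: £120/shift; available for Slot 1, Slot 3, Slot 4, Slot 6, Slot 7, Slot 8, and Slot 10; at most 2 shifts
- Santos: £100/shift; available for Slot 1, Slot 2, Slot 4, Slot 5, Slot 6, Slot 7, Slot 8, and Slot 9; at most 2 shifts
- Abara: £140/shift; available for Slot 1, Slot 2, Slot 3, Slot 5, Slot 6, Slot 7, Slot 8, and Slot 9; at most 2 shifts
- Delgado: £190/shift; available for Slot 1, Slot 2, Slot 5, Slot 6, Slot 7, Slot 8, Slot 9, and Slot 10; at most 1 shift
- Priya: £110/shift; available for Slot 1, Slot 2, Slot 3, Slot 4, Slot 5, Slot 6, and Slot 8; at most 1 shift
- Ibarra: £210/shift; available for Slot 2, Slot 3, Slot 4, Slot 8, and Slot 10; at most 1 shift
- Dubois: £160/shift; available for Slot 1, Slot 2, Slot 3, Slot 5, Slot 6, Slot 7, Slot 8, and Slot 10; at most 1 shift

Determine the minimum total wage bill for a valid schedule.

Picking the cheapest available lifeguard for each shift independently would cost £1030, but that ignores the shift limits.
An optimal schedule: Slot 1→Delgado, Slot 2→Priya, Slot 3→Abara, Slot 4→Jensen, Slot 5→Santos, Slot 6→Dubois, Slot 7→Abara, Slot 8→Ibarra, Slot 9→Santos, Slot 10→Jensen.
Total: 190 + 110 + 140 + 120 + 100 + 160 + 140 + 210 + 100 + 120 = £1390.

£1390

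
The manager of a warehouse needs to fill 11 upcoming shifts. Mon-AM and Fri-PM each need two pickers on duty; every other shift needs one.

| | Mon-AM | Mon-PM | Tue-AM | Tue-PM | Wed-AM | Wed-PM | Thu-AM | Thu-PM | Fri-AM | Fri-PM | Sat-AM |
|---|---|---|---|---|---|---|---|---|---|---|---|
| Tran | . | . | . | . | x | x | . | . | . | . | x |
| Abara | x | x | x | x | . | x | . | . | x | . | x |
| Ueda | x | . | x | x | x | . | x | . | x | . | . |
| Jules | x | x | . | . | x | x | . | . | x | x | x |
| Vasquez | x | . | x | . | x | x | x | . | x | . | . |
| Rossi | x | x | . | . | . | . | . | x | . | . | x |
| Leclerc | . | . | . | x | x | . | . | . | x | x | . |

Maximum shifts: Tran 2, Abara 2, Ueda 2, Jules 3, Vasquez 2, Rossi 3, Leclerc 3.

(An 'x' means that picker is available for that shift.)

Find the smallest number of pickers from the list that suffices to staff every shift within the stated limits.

5

13 slots to fill and no one can take more than 3, so at least ⌈13/3⌉ = 5 pickers are needed.
Tran, Ueda, Jules, Rossi, and Leclerc alone can cover everything: Mon-AM→Jules+Rossi, Mon-PM→Jules, Tue-AM→Ueda, Tue-PM→Leclerc, Wed-AM→Tran, Wed-PM→Tran, Thu-AM→Ueda, Thu-PM→Rossi, Fri-AM→Leclerc, Fri-PM→Jules+Leclerc, Sat-AM→Rossi.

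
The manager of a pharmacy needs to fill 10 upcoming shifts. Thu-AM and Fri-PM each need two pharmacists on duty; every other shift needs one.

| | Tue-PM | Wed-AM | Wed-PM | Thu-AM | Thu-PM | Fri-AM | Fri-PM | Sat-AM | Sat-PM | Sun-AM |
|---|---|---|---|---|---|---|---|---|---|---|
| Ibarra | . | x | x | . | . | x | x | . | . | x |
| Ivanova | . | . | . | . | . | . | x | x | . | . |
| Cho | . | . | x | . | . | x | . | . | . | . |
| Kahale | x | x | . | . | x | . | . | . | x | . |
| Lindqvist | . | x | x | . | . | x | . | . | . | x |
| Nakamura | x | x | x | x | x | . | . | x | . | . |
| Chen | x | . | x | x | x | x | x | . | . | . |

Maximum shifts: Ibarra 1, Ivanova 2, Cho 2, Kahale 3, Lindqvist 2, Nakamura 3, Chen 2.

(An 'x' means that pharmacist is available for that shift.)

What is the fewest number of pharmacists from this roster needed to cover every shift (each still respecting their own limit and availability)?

12 slots to fill and no one can take more than 3, so at least ⌈12/3⌉ = 4 pharmacists are needed.
Any 4 pharmacists together have capacity at most 3+3+2+2 = 10 < 12 slots, so 4 can never suffice.
Ivanova, Kahale, Lindqvist, Nakamura, and Chen alone can cover everything: Tue-PM→Kahale, Wed-AM→Kahale, Wed-PM→Nakamura, Thu-AM→Nakamura+Chen, Thu-PM→Nakamura, Fri-AM→Lindqvist, Fri-PM→Ivanova+Chen, Sat-AM→Ivanova, Sat-PM→Kahale, Sun-AM→Lindqvist.

5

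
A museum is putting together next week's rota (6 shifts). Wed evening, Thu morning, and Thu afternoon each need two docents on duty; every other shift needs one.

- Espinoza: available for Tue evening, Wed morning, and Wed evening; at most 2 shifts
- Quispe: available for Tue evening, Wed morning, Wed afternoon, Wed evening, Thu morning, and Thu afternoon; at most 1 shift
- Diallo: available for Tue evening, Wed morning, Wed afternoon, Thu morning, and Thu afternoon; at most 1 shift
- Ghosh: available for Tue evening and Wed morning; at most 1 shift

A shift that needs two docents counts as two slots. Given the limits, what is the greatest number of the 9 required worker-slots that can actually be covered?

Total capacity across all docents is 2+1+1+1 = 5, and 9 slots are needed, so at most 5 can be filled.
An assignment achieving 5: Tue evening→Espinoza, Wed morning→Ghosh, Wed afternoon→Quispe, Wed evening→Espinoza, Thu morning→Diallo.
Loads: Espinoza 2/2, Quispe 1/1, Diallo 1/1, Ghosh 1/1.

5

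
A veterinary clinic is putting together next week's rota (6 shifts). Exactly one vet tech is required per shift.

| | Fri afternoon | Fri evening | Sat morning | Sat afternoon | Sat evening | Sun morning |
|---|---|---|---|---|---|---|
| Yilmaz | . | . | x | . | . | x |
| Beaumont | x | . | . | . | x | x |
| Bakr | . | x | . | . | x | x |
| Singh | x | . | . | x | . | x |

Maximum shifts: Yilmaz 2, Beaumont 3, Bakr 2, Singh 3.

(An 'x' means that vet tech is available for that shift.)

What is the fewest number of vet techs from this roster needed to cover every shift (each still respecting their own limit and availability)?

6 slots to fill and no one can take more than 3, so at least ⌈6/3⌉ = 2 vet techs are needed.
Shifts {Fri afternoon, Fri evening, Sat morning} need 3 slots, but among the vet techs available for them (Yilmaz, Beaumont, Bakr, and Singh) any 2 together supply at most 2. So 2 vet techs are not enough.
Yilmaz, Bakr, and Singh alone can cover everything: Fri afternoon→Singh, Fri evening→Bakr, Sat morning→Yilmaz, Sat afternoon→Singh, Sat evening→Bakr, Sun morning→Yilmaz.

3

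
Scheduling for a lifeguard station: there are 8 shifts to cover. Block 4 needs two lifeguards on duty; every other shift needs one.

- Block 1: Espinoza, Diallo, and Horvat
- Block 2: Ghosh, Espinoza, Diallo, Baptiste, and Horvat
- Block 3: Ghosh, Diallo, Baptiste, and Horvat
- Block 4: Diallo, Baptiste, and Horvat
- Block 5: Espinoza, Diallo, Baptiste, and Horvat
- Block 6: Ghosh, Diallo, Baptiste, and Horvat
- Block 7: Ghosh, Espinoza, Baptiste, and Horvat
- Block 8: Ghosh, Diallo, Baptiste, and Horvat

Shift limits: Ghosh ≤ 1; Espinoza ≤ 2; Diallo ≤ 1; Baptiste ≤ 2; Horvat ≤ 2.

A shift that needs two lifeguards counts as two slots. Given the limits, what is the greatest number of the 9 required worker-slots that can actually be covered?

Total capacity across all lifeguards is 1+2+1+2+2 = 8, and 9 slots are needed, so at most 8 can be filled.
An assignment achieving 8: Block 1→Espinoza, Block 3→Ghosh, Block 4→Diallo+Baptiste, Block 5→Espinoza, Block 6→Baptiste, Block 7→Horvat, Block 8→Horvat.
Loads: Ghosh 1/1, Espinoza 2/2, Diallo 1/1, Baptiste 2/2, Horvat 2/2.

8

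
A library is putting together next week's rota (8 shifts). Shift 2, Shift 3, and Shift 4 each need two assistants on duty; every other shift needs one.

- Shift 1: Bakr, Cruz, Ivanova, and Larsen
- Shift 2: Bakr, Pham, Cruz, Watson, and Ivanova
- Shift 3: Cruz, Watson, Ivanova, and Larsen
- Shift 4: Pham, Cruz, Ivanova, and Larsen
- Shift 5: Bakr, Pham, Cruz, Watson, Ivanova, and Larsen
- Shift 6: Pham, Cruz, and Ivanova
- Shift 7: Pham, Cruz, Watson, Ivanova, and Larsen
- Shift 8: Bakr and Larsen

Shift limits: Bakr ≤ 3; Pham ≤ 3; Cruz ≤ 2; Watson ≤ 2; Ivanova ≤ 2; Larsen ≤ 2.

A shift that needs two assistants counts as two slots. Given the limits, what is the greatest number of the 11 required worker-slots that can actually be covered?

11

Total capacity across all assistants is 3+3+2+2+2+2 = 14, and 11 slots are needed, so at most 11 can be filled.
An assignment achieving 11: Shift 1→Bakr, Shift 2→Bakr+Pham, Shift 3→Cruz+Watson, Shift 4→Pham+Cruz, Shift 5→Ivanova, Shift 6→Pham, Shift 7→Watson, Shift 8→Bakr.
Loads: Bakr 3/3, Pham 3/3, Cruz 2/2, Watson 2/2, Ivanova 1/2, Larsen 0/2.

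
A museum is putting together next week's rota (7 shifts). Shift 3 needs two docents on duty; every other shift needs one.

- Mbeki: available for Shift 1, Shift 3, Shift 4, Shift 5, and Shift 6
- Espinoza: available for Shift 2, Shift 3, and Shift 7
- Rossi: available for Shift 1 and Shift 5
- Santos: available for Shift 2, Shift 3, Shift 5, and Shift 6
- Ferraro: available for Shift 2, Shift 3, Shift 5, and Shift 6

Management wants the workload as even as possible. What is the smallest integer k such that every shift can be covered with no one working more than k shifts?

With 5 docents and 8 worker-slots to fill, someone must work at least ⌈8/5⌉ = 2 shifts, so k ≥ 2.
k = 2 works: Shift 1→Mbeki, Shift 2→Espinoza, Shift 3→Santos+Ferraro, Shift 4→Mbeki, Shift 5→Rossi, Shift 6→Santos, Shift 7→Espinoza.
Loads: Mbeki 2, Espinoza 2, Rossi 1, Santos 2, Ferraro 1 — all ≤ 2.

2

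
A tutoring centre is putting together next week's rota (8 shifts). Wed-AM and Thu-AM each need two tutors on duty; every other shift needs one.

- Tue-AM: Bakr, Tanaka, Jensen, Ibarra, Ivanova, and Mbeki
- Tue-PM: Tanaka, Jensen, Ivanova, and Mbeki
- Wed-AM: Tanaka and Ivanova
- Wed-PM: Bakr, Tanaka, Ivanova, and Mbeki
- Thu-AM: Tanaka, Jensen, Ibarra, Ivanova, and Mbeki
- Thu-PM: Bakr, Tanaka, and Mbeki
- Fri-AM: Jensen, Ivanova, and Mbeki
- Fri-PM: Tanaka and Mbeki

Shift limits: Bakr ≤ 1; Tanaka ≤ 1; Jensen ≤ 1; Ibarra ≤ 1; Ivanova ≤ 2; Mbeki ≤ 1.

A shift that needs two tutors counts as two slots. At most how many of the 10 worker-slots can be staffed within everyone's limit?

7

Total capacity across all tutors is 1+1+1+1+2+1 = 7, and 10 slots are needed, so at most 7 can be filled.
An assignment achieving 7: Tue-PM→Ivanova, Wed-AM→Tanaka+Ivanova, Thu-AM→Ibarra, Thu-PM→Bakr, Fri-AM→Jensen, Fri-PM→Mbeki.
Loads: Bakr 1/1, Tanaka 1/1, Jensen 1/1, Ibarra 1/1, Ivanova 2/2, Mbeki 1/1.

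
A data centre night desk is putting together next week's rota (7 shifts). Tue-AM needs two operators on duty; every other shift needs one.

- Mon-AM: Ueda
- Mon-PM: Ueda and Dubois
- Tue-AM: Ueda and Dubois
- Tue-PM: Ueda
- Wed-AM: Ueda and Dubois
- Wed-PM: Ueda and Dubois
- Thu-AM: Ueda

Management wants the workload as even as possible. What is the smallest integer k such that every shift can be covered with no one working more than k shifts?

4

With 2 operators and 8 worker-slots to fill, someone must work at least ⌈8/2⌉ = 4 shifts, so k ≥ 4.
k = 4 works: Mon-AM→Ueda, Mon-PM→Dubois, Tue-AM→Ueda+Dubois, Tue-PM→Ueda, Wed-AM→Dubois, Wed-PM→Dubois, Thu-AM→Ueda.
Loads: Ueda 4, Dubois 4 — all ≤ 4.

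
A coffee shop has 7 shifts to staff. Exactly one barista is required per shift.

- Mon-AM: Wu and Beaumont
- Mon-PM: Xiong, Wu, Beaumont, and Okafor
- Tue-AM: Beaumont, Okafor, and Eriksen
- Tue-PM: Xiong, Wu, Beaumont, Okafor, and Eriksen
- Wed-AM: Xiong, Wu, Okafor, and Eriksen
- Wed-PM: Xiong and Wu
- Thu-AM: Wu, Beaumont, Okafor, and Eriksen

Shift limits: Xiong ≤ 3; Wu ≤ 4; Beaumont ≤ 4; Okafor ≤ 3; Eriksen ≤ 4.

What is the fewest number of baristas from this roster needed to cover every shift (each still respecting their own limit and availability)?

7 slots to fill and no one can take more than 4, so at least ⌈7/4⌉ = 2 baristas are needed.
Xiong and Beaumont alone can cover everything: Mon-AM→Beaumont, Mon-PM→Xiong, Tue-AM→Beaumont, Tue-PM→Beaumont, Wed-AM→Xiong, Wed-PM→Xiong, Thu-AM→Beaumont.

2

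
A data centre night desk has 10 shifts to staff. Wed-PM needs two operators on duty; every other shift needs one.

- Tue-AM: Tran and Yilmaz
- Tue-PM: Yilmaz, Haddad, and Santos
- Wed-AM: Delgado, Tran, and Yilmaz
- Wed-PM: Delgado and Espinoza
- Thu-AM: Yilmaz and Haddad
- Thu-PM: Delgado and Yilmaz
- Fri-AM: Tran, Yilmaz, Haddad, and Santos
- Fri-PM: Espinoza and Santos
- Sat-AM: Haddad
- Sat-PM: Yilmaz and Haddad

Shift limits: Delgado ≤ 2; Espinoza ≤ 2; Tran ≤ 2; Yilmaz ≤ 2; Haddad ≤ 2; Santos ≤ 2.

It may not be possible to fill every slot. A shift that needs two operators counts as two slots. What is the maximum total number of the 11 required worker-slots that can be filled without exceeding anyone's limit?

Total capacity across all operators is 2+2+2+2+2+2 = 12, and 11 slots are needed, so at most 11 can be filled.
An assignment achieving 11: Tue-AM→Tran, Tue-PM→Haddad, Wed-AM→Tran, Wed-PM→Delgado+Espinoza, Thu-AM→Yilmaz, Thu-PM→Delgado, Fri-AM→Santos, Fri-PM→Espinoza, Sat-AM→Haddad, Sat-PM→Yilmaz.
Loads: Delgado 2/2, Espinoza 2/2, Tran 2/2, Yilmaz 2/2, Haddad 2/2, Santos 1/2.

11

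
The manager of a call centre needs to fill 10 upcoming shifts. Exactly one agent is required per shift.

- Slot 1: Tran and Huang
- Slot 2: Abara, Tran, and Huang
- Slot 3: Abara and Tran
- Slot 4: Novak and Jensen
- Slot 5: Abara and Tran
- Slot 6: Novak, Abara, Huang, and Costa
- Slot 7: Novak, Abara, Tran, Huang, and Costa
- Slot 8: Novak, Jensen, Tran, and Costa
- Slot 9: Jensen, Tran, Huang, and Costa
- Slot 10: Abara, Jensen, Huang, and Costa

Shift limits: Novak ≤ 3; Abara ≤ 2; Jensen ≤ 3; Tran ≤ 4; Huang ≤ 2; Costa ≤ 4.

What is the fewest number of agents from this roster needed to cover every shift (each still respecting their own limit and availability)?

3

10 slots to fill and no one can take more than 4, so at least ⌈10/4⌉ = 3 agents are needed.
Novak, Jensen, and Tran alone can cover everything: Slot 1→Tran, Slot 2→Tran, Slot 3→Tran, Slot 4→Novak, Slot 5→Tran, Slot 6→Novak, Slot 7→Novak, Slot 8→Jensen, Slot 9→Jensen, Slot 10→Jensen.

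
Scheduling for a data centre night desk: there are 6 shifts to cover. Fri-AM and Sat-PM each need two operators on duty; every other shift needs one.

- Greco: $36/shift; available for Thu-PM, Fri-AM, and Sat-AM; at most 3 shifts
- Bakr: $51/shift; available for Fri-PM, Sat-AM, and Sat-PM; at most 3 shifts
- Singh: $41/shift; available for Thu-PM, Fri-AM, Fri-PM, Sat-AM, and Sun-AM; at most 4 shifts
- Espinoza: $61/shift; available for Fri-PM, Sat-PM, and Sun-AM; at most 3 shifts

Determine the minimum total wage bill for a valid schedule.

Fri-AM can only be covered by Greco and Singh, so that assignment is forced.
Sat-PM can only be covered by Bakr and Espinoza, so that assignment is forced.
Picking the cheapest available operator for each shift independently would cost $343, and that bound is achievable.
An optimal schedule: Thu-PM→Greco, Fri-AM→Greco+Singh, Fri-PM→Singh, Sat-AM→Greco, Sat-PM→Bakr+Espinoza, Sun-AM→Singh.
Total: 36 + 36 + 41 + 41 + 36 + 51 + 61 + 41 = $343.

$343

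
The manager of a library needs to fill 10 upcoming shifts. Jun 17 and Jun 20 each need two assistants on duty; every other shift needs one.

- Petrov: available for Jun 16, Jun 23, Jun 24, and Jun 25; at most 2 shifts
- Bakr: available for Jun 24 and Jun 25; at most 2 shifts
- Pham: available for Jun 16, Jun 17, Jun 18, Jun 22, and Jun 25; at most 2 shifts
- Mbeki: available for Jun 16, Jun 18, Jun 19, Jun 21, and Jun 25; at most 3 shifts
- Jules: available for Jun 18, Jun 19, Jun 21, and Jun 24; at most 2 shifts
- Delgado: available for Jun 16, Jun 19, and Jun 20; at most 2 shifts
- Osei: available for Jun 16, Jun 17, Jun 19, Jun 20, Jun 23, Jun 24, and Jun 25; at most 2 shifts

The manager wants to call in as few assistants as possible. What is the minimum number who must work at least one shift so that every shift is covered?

12 slots to fill and no one can take more than 3, so at least ⌈12/3⌉ = 4 assistants are needed.
Any 5 assistants together have capacity at most 3+2+2+2+2 = 11 < 12 slots, so 5 can never suffice.
Petrov, Bakr, Pham, Mbeki, Delgado, and Osei alone can cover everything: Jun 16→Delgado, Jun 17→Pham+Osei, Jun 18→Mbeki, Jun 19→Mbeki, Jun 20→Delgado+Osei, Jun 21→Mbeki, Jun 22→Pham, Jun 23→Petrov, Jun 24→Petrov, Jun 25→Bakr.

6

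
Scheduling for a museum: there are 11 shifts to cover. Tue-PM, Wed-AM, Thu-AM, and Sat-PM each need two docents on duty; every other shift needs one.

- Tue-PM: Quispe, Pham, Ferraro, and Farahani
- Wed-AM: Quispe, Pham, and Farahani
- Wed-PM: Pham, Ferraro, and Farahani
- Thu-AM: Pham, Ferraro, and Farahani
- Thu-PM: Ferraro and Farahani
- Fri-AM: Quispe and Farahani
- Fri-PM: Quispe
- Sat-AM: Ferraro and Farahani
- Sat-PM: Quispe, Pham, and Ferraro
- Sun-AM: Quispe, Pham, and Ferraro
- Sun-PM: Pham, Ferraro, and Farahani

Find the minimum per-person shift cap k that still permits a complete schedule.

4

With 4 docents and 15 worker-slots to fill, someone must work at least ⌈15/4⌉ = 4 shifts, so k ≥ 4.
k = 4 works: Tue-PM→Ferraro+Farahani, Wed-AM→Quispe+Pham, Wed-PM→Pham, Thu-AM→Pham+Farahani, Thu-PM→Ferraro, Fri-AM→Quispe, Fri-PM→Quispe, Sat-AM→Ferraro, Sat-PM→Quispe+Pham, Sun-AM→Ferraro, Sun-PM→Farahani.
Loads: Quispe 4, Pham 4, Ferraro 4, Farahani 3 — all ≤ 4.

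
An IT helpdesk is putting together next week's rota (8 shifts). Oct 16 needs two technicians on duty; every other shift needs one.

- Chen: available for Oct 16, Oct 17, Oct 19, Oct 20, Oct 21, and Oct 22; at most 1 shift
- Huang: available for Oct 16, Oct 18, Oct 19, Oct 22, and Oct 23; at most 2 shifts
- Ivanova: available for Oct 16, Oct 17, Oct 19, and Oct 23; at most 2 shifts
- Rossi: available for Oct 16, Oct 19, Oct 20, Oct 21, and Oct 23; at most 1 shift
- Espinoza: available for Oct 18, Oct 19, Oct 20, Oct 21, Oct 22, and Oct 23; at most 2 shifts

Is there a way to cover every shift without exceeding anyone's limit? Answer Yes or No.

Total capacity is 1+2+2+1+2 = 8 but 9 worker-slots are needed — infeasible.

No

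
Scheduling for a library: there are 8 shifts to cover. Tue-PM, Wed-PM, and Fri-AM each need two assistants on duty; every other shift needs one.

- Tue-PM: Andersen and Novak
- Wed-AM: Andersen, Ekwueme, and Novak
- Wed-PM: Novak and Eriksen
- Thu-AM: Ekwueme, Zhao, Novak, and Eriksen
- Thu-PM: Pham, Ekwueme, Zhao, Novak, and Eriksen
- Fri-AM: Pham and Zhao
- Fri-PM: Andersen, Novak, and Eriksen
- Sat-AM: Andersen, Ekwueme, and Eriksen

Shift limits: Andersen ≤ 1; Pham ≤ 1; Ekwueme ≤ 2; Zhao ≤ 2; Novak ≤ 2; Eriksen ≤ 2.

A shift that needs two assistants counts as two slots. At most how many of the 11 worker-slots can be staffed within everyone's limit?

10

Total capacity across all assistants is 1+1+2+2+2+2 = 10, and 11 slots are needed, so at most 10 can be filled.
An assignment achieving 10: Tue-PM→Andersen+Novak, Wed-AM→Ekwueme, Wed-PM→Novak+Eriksen, Thu-AM→Zhao, Fri-AM→Pham+Zhao, Fri-PM→Eriksen, Sat-AM→Ekwueme.
Loads: Andersen 1/1, Pham 1/1, Ekwueme 2/2, Zhao 2/2, Novak 2/2, Eriksen 2/2.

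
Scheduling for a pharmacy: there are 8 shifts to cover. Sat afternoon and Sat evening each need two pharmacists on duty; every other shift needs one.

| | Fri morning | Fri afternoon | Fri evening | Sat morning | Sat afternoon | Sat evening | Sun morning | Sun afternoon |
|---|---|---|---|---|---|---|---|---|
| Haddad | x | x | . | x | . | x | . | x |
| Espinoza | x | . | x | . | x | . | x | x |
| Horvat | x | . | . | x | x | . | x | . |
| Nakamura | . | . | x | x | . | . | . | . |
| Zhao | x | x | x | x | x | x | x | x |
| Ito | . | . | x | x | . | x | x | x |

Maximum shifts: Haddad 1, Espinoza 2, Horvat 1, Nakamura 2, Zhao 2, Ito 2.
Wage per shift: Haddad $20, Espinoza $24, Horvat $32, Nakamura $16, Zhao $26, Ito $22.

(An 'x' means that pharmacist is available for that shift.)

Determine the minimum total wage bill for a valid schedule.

$228

Picking the cheapest available pharmacist for each shift independently would cost $206, but that ignores the shift limits.
An optimal schedule: Fri morning→Espinoza, Fri afternoon→Haddad, Fri evening→Nakamura, Sat morning→Nakamura, Sat afternoon→Espinoza+Horvat, Sat evening→Zhao+Ito, Sun morning→Zhao, Sun afternoon→Ito.
Total: 24 + 20 + 16 + 16 + 24 + 32 + 26 + 22 + 26 + 22 = $228.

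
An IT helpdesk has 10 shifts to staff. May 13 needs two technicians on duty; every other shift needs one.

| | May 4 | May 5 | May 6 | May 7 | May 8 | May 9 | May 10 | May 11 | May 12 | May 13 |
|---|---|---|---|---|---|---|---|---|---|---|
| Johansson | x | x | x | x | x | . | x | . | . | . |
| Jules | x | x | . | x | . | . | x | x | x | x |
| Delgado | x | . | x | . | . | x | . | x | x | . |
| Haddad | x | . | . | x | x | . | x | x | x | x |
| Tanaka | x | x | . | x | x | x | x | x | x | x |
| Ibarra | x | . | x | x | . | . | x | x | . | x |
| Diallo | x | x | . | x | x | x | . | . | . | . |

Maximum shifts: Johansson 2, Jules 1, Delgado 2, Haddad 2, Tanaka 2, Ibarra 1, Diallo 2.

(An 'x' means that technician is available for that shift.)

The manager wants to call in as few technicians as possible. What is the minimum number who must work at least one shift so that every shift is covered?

11 slots to fill and no one can take more than 2, so at least ⌈11/2⌉ = 6 technicians are needed.
Johansson, Jules, Delgado, Haddad, Tanaka, and Diallo alone can cover everything: May 4→Diallo, May 5→Johansson, May 6→Johansson, May 7→Diallo, May 8→Haddad, May 9→Delgado, May 10→Tanaka, May 11→Delgado, May 12→Tanaka, May 13→Jules+Haddad.

6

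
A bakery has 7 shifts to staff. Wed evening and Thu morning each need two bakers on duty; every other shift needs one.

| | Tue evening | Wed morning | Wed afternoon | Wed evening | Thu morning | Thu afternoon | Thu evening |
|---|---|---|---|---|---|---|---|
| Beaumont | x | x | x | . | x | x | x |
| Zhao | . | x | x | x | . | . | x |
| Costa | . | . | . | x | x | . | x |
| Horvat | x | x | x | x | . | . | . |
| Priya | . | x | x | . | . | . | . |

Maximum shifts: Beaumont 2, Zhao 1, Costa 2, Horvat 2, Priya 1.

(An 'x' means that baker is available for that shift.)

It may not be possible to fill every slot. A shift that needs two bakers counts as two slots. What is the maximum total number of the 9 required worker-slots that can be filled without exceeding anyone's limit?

8

Total capacity across all bakers is 2+1+2+2+1 = 8, and 9 slots are needed, so at most 8 can be filled.
An assignment achieving 8: Tue evening→Beaumont, Wed morning→Horvat, Wed afternoon→Priya, Wed evening→Zhao+Horvat, Thu morning→Costa, Thu afternoon→Beaumont, Thu evening→Costa.
Loads: Beaumont 2/2, Zhao 1/1, Costa 2/2, Horvat 2/2, Priya 1/1.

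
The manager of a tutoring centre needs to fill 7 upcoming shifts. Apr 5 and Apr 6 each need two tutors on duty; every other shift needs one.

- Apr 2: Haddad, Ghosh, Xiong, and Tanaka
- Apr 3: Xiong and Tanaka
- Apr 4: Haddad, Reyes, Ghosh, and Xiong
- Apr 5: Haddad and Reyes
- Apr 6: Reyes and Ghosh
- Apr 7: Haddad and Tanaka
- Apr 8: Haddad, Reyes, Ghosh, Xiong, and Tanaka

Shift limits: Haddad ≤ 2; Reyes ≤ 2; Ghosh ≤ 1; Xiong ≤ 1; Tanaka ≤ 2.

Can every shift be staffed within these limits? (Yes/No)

Total capacity is 2+2+1+1+2 = 8 but 9 worker-slots are needed — infeasible.

No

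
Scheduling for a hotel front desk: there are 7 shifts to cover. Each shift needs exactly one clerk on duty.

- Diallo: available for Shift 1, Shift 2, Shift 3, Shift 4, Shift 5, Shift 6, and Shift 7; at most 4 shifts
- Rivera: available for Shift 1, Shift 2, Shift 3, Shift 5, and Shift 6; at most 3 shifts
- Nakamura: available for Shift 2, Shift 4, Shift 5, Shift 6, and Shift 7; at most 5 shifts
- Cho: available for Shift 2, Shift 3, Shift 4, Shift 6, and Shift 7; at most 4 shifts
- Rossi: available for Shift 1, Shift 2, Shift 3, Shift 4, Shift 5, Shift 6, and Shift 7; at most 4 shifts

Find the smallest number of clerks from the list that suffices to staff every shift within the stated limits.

7 slots to fill and no one can take more than 5, so at least ⌈7/5⌉ = 2 clerks are needed.
Diallo and Rivera alone can cover everything: Shift 1→Diallo, Shift 2→Diallo, Shift 3→Rivera, Shift 4→Diallo, Shift 5→Rivera, Shift 6→Rivera, Shift 7→Diallo.

2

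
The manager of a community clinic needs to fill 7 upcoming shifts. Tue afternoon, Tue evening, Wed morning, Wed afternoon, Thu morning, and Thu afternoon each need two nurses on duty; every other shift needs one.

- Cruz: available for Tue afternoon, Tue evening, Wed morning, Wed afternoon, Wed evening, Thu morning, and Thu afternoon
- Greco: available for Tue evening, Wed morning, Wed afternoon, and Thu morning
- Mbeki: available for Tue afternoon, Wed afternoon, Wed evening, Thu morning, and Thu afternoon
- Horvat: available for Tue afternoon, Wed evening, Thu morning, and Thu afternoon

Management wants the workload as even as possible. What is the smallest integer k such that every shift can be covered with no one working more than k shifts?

4

With 4 nurses and 13 worker-slots to fill, someone must work at least ⌈13/4⌉ = 4 shifts, so k ≥ 4.
k = 4 works: Tue afternoon→Cruz+Mbeki, Tue evening→Cruz+Greco, Wed morning→Cruz+Greco, Wed afternoon→Cruz+Greco, Wed evening→Mbeki, Thu morning→Greco+Mbeki, Thu afternoon→Mbeki+Horvat.
Loads: Cruz 4, Greco 4, Mbeki 4, Horvat 1 — all ≤ 4.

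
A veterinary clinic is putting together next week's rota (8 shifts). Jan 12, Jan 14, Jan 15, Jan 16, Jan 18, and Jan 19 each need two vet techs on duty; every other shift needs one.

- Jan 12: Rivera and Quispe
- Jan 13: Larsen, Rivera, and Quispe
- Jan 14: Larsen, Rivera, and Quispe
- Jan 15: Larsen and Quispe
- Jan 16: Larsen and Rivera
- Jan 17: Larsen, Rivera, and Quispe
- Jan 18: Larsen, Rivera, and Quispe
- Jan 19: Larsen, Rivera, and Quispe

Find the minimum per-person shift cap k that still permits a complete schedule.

5

With 3 vet techs and 14 worker-slots to fill, someone must work at least ⌈14/3⌉ = 5 shifts, so k ≥ 5.
k = 5 works: Jan 12→Rivera+Quispe, Jan 13→Larsen, Jan 14→Larsen+Rivera, Jan 15→Larsen+Quispe, Jan 16→Larsen+Rivera, Jan 17→Larsen, Jan 18→Rivera+Quispe, Jan 19→Rivera+Quispe.
Loads: Larsen 5, Rivera 5, Quispe 4 — all ≤ 5.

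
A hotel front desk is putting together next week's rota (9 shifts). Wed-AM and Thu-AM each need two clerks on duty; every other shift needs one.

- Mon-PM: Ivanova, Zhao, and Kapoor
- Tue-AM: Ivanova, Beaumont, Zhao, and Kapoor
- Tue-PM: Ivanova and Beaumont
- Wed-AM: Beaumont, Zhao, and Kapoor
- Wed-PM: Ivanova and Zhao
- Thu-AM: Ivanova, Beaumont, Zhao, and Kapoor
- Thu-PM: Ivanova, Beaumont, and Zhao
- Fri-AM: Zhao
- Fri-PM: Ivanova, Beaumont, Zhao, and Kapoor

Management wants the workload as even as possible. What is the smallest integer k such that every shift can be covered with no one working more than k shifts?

With 4 clerks and 11 worker-slots to fill, someone must work at least ⌈11/4⌉ = 3 shifts, so k ≥ 3.
k = 3 works: Mon-PM→Ivanova, Tue-AM→Beaumont, Tue-PM→Ivanova, Wed-AM→Beaumont+Zhao, Wed-PM→Ivanova, Thu-AM→Zhao+Kapoor, Thu-PM→Beaumont, Fri-AM→Zhao, Fri-PM→Kapoor.
Loads: Ivanova 3, Beaumont 3, Zhao 3, Kapoor 2 — all ≤ 3.

3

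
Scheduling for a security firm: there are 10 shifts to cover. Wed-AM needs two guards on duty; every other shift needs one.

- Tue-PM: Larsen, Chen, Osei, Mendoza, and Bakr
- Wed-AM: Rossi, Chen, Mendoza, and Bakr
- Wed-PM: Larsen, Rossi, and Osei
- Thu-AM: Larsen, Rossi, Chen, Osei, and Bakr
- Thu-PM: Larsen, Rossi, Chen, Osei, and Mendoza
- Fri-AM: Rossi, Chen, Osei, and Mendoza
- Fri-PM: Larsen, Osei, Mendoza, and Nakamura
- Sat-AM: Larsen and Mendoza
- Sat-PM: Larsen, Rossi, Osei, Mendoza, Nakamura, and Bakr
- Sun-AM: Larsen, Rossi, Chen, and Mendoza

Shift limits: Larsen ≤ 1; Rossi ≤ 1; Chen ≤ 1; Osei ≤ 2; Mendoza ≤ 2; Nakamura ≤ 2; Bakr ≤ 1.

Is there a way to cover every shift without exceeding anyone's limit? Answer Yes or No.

No

Total capacity is 1+1+1+2+2+2+1 = 10 but 11 worker-slots are needed — infeasible.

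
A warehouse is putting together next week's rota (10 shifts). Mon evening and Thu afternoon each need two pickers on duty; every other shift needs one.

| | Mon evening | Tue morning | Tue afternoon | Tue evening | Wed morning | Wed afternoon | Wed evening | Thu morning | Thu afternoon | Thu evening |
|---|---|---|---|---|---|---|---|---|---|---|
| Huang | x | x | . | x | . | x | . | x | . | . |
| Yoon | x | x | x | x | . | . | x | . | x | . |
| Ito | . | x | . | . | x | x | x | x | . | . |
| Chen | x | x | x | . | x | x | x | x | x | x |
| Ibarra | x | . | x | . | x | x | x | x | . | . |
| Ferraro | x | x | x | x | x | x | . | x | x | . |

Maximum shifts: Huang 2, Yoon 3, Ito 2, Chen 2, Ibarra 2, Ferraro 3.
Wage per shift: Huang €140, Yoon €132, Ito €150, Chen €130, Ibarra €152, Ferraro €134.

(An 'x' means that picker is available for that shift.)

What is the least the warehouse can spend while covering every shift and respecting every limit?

Thu evening can only be covered by Chen, so that assignment is forced.
Picking the cheapest available picker for each shift independently would cost €1566, but that ignores the shift limits.
An optimal schedule: Mon evening→Ferraro+Huang, Tue morning→Ferraro, Tue afternoon→Yoon, Tue evening→Yoon, Wed morning→Ferraro, Wed afternoon→Huang, Wed evening→Ito, Thu morning→Ito, Thu afternoon→Chen+Yoon, Thu evening→Chen.
Total: 134 + 140 + 134 + 132 + 132 + 134 + 140 + 150 + 150 + 130 + 132 + 130 = €1638.

€1638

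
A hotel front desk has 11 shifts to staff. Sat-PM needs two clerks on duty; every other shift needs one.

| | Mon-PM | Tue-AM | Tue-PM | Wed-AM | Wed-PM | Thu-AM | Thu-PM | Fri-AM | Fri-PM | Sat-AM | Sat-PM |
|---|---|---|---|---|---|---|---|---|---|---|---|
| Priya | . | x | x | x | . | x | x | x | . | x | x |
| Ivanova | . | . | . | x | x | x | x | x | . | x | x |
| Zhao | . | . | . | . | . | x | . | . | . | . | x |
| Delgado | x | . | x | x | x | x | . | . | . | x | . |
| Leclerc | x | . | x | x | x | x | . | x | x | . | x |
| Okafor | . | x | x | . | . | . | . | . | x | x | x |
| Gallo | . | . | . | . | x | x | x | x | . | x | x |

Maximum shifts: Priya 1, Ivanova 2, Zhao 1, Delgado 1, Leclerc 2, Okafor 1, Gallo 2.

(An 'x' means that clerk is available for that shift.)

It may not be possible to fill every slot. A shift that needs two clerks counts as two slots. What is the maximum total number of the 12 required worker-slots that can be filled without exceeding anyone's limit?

Total capacity across all clerks is 1+2+1+1+2+1+2 = 10, and 12 slots are needed, so at most 10 can be filled.
An assignment achieving 10: Mon-PM→Delgado, Tue-AM→Priya, Tue-PM→Leclerc, Wed-AM→Ivanova, Wed-PM→Gallo, Thu-AM→Zhao, Thu-PM→Ivanova, Fri-AM→Gallo, Fri-PM→Leclerc, Sat-AM→Okafor.
Loads: Priya 1/1, Ivanova 2/2, Zhao 1/1, Delgado 1/1, Leclerc 2/2, Okafor 1/1, Gallo 2/2.

10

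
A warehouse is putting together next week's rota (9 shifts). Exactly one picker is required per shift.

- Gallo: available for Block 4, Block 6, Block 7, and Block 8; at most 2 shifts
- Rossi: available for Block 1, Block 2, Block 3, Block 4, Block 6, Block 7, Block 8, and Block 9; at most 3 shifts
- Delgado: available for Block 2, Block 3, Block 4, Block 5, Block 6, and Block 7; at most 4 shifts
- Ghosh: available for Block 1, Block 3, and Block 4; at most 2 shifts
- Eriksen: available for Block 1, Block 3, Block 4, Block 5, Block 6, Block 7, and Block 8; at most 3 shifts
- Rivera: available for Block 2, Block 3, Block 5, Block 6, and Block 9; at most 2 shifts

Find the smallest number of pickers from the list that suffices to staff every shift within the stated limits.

3

9 slots to fill and no one can take more than 4, so at least ⌈9/4⌉ = 3 pickers are needed.
Gallo, Rossi, and Delgado alone can cover everything: Block 1→Rossi, Block 2→Rossi, Block 3→Delgado, Block 4→Gallo, Block 5→Delgado, Block 6→Delgado, Block 7→Delgado, Block 8→Gallo, Block 9→Rossi.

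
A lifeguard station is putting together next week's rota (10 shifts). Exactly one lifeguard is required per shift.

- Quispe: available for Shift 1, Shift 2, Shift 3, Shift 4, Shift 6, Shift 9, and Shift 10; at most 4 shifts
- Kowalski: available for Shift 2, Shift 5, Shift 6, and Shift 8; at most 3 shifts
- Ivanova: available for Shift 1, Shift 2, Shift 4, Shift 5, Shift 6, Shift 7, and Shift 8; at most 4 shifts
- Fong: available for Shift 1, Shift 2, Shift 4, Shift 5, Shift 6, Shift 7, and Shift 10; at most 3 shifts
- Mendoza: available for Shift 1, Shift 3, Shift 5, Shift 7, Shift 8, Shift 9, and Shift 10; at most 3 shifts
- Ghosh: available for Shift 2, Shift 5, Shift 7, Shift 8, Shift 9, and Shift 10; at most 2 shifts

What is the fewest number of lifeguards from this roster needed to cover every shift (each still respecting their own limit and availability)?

10 slots to fill and no one can take more than 4, so at least ⌈10/4⌉ = 3 lifeguards are needed.
Quispe, Kowalski, and Ivanova alone can cover everything: Shift 1→Quispe, Shift 2→Kowalski, Shift 3→Quispe, Shift 4→Ivanova, Shift 5→Kowalski, Shift 6→Ivanova, Shift 7→Ivanova, Shift 8→Kowalski, Shift 9→Quispe, Shift 10→Quispe.

3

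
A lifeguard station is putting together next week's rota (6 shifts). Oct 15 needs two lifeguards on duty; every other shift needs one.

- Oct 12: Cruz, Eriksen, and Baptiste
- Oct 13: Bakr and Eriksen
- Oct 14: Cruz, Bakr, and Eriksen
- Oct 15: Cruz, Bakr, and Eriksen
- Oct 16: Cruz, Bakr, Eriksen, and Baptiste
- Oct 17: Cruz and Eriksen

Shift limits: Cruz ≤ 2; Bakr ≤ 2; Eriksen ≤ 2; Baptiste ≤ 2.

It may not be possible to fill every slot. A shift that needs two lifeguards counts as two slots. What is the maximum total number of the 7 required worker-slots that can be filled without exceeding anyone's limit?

7

Total capacity across all lifeguards is 2+2+2+2 = 8, and 7 slots are needed, so at most 7 can be filled.
An assignment achieving 7: Oct 12→Cruz, Oct 13→Bakr, Oct 14→Eriksen, Oct 15→Bakr+Eriksen, Oct 16→Baptiste, Oct 17→Cruz.
Loads: Cruz 2/2, Bakr 2/2, Eriksen 2/2, Baptiste 1/2.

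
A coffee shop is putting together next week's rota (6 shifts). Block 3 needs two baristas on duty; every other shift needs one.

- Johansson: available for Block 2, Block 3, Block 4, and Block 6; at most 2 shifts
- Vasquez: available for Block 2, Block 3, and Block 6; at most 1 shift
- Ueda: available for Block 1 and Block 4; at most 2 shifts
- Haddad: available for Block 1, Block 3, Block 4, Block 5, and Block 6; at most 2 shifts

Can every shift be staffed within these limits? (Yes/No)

Block 5 can only be covered by Haddad, so that assignment is forced.
One valid schedule: Block 1→Ueda, Block 2→Johansson, Block 3→Johansson+Vasquez, Block 4→Ueda, Block 5→Haddad, Block 6→Haddad.
Loads: Johansson 2/2, Vasquez 1/1, Ueda 2/2, Haddad 2/2 — all within limits.

Yes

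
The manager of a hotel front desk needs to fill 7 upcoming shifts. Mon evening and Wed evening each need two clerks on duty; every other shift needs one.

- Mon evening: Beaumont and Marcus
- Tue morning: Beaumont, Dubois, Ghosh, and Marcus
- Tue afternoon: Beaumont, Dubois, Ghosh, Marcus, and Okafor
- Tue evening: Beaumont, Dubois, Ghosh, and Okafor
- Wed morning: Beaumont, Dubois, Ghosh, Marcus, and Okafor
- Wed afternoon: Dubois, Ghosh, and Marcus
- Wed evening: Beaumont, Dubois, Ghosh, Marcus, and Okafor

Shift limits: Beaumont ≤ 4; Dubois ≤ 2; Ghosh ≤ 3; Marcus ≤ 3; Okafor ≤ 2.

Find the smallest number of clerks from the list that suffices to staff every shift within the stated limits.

3

9 slots to fill and no one can take more than 4, so at least ⌈9/4⌉ = 3 clerks are needed.
Beaumont, Dubois, and Marcus alone can cover everything: Mon evening→Beaumont+Marcus, Tue morning→Beaumont, Tue afternoon→Beaumont, Tue evening→Beaumont, Wed morning→Marcus, Wed afternoon→Dubois, Wed evening→Dubois+Marcus.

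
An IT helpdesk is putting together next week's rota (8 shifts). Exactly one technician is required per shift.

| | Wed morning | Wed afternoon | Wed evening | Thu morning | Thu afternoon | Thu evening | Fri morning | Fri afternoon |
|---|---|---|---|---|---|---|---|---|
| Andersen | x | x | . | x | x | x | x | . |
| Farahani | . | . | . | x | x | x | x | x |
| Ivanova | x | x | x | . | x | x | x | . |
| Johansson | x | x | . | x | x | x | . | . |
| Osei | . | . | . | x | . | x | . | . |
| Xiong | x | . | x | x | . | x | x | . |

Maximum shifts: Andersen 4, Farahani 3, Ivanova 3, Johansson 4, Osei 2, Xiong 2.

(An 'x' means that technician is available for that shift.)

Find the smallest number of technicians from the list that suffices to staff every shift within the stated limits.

8 slots to fill and no one can take more than 4, so at least ⌈8/4⌉ = 2 technicians are needed.
No set of 2 technicians can cover every shift (each such set leaves at least one shift with no one available or exceeds a cap).
Andersen, Farahani, and Ivanova alone can cover everything: Wed morning→Andersen, Wed afternoon→Andersen, Wed evening→Ivanova, Thu morning→Andersen, Thu afternoon→Andersen, Thu evening→Farahani, Fri morning→Farahani, Fri afternoon→Farahani.

3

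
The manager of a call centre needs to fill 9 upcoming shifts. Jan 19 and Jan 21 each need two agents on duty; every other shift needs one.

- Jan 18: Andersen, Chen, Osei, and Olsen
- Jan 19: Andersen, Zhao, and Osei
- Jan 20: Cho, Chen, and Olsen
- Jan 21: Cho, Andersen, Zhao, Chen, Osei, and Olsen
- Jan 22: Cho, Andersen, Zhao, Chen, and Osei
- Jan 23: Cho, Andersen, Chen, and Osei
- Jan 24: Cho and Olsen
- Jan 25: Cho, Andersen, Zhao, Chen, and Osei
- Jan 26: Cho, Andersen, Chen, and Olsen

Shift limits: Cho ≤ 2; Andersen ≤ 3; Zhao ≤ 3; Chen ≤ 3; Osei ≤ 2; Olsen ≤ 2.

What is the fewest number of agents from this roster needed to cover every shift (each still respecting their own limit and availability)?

4

11 slots to fill and no one can take more than 3, so at least ⌈11/3⌉ = 4 agents are needed.
Cho, Andersen, Zhao, and Chen alone can cover everything: Jan 18→Andersen, Jan 19→Andersen+Zhao, Jan 20→Cho, Jan 21→Zhao+Chen, Jan 22→Zhao, Jan 23→Andersen, Jan 24→Cho, Jan 25→Chen, Jan 26→Chen.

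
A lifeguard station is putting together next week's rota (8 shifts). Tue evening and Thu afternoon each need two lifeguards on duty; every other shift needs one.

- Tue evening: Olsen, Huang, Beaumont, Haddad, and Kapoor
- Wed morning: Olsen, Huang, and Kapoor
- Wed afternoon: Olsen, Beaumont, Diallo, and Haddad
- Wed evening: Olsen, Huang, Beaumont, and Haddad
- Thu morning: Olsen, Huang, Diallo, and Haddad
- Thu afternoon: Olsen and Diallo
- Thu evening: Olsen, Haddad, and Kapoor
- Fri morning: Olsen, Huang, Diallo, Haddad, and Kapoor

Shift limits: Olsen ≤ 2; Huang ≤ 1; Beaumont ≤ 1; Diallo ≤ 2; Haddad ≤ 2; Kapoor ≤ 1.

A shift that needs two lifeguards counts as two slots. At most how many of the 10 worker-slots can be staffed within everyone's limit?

9

Total capacity across all lifeguards is 2+1+1+2+2+1 = 9, and 10 slots are needed, so at most 9 can be filled.
An assignment achieving 9: Tue evening→Haddad+Kapoor, Wed morning→Olsen, Wed afternoon→Beaumont, Wed evening→Huang, Thu morning→Diallo, Thu afternoon→Olsen+Diallo, Thu evening→Haddad.
Loads: Olsen 2/2, Huang 1/1, Beaumont 1/1, Diallo 2/2, Haddad 2/2, Kapoor 1/1.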